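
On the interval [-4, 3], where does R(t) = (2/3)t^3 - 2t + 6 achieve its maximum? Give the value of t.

Differentiating, R'(t) = 2t^2 - 2; which vanishes at t = -1 and t = 1.
Evaluating at the critical points and endpoints: R(-4) = -86/3; R(-1) = 22/3; R(1) = 14/3; R(3) = 18.
The maximum over the interval is 18, attained at t = 3.

3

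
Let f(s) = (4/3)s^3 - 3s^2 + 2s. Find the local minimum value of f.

1/3

Critical points: f'(s) = 4s^2 - 6s + 2 vanishes at s = 1/2, 1.
Since f''(s) = 8s - 6, we get f''(1/2) = -2 < 0 ⇒ local maximum; f''(1) = 2 > 0 ⇒ local minimum.
Thus f has its local minimum at s = 1, with value 1/3.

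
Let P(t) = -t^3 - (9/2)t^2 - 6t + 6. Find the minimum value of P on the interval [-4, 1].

The derivative is -3t^2 - 9t - 6, which vanishes at t = -2 and t = -1.
Candidates: P(-4) = 22,  P(-2) = 8,  P(-1) = 17/2,  P(1) = -11/2.
So the minimum is P(1) = -11/2.

-11/2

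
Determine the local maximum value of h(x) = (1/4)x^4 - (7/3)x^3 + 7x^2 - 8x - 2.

-14/3

Critical points: h'(x) = x^3 - 7x^2 + 14x - 8 vanishes at x = 1, 2, 4.
Second-derivative test with h''(x) = 3x^2 - 14x + 14: h''(1) = 3 > 0 ⇒ local minimum; h''(2) = -2 < 0 ⇒ local maximum; h''(4) = 6 > 0 ⇒ local minimum.
The local maximum is h(2) = -14/3.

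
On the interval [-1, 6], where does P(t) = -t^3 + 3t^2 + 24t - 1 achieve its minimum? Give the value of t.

-1

P'(t) = -3t^2 + 6t + 24, whose only zero in [-1, 6] is t = 4.
Candidates: P(-1) = -21, P(4) = 79, P(6) = 35.
The minimum over the interval is -21, attained at t = -1.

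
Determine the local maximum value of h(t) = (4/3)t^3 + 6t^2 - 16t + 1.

227/3

h'(t) = 4t^2 + 12t - 16 = 0 at t = -4, 1.
h''(t) = 8t + 12. h''(-4) = -20 < 0 ⇒ local maximum; h''(1) = 20 > 0 ⇒ local minimum.
Thus h has its local maximum at t = -4, with value 227/3.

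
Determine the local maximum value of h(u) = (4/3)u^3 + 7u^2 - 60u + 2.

h'(u) = 4u^2 + 14u - 60. Setting h'(u) = 0 gives u ∈ {-6, 5/2}.
h''(u) = 8u + 14. h''(-6) = -34 < 0 ⇒ local maximum; h''(5/2) = 34 > 0 ⇒ local minimum.
Thus h has its local maximum at u = -6, with value 326.

326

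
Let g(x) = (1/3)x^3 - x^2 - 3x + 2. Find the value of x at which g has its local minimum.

3

g'(x) = x^2 - 2x - 3 = 0 at x = -1, 3.
Second-derivative test with g''(x) = 2x - 2: g''(-1) = -4 < 0 ⇒ local maximum; g''(3) = 4 > 0 ⇒ local minimum.
The local minimum is g(3) = -7.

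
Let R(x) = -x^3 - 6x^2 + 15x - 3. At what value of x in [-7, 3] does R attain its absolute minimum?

-5

R'(x) = -3x^2 - 12x + 15, which vanishes at x = -5 and x = 1.
Candidates: R(-7) = -59; R(-5) = -103; R(1) = 5; R(3) = -39.
Hence the absolute minimum is -103 at x = -5.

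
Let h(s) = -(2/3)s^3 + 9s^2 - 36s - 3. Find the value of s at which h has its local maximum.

Critical points: h'(s) = -2s^2 + 18s - 36 vanishes at s = 3, 6.
h''(s) = -4s + 18. h''(3) = 6 > 0 ⇒ local minimum; h''(6) = -6 < 0 ⇒ local maximum.
The local maximum is h(6) = -39.

6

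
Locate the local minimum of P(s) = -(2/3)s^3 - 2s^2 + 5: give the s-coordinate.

-2

P'(s) = -2s^2 - 4s. Setting P'(s) = 0 gives s ∈ {-2, 0}.
Since P''(s) = -4s - 4, we get P''(-2) = 4 > 0 ⇒ local minimum; P''(0) = -4 < 0 ⇒ local maximum.
Thus P has its local minimum at s = -2, with value 7/3.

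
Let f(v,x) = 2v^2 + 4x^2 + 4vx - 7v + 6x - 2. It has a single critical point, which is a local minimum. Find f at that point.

∂f/∂v = 4v + 4x - 7 = 0 and ∂f/∂x = 4v + 8x + 6 = 0, so (v, x) = (5, -13/4).
The Hessian has f_{vv} = 4, f_{xx} = 8, f_{vx} = 4, giving D = 16 > 0 with f_{vv} > 0, so the point is a local minimum.
f(5, -13/4) = -117/4.

-117/4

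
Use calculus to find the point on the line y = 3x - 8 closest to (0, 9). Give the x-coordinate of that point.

Minimize D(x)^2 = (x + 0)^2 + (3x - 17)^2.
d/dx[D^2] = 2(x + 0) + 2·3·(3x - 17) = 0 ⇒ x = 51/10.
Then y = 73/10 and the distance is √(289/10) ≈ 5.3759.

51/10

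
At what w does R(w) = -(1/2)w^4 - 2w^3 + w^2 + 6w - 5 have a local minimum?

Critical points: R'(w) = -2w^3 - 6w^2 + 2w + 6 vanishes at w = -3, -1, 1.
R''(w) = -6w^2 - 12w + 2. R''(-3) = -16 < 0 ⇒ local maximum; R''(-1) = 8 > 0 ⇒ local minimum; R''(1) = -16 < 0 ⇒ local maximum.
So the local minimum value is R(-1) = -17/2.

-1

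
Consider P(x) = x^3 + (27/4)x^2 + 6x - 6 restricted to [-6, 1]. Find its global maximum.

14

Differentiating, P'(x) = 3x^2 + (27/2)x + 6; which vanishes at x = -4 and x = -1/2.
Compare values at every candidate in [-6, 1]: P(-6) = -15; P(-4) = 14; P(-1/2) = -119/16; P(1) = 31/4.
Hence the absolute maximum is 14 at x = -4.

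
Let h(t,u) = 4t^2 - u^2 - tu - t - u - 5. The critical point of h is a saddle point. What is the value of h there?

∂h/∂t = 8t - u - 1 = 0 and ∂h/∂u = -t - 2u - 1 = 0, so (t, u) = (1/17, -9/17).
The Hessian has h_{tt} = 8, h_{uu} = -2, h_{tu} = -1, giving D = -17 < 0, so the point is a saddle point.
h(1/17, -9/17) = -81/17.

-81/17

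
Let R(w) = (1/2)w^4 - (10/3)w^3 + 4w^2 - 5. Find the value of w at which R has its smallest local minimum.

Critical points: R'(w) = 2w^3 - 10w^2 + 8w vanishes at w = 0, 1, 4.
Since R''(w) = 6w^2 - 20w + 8, we get R''(0) = 8 > 0 ⇒ local minimum; R''(1) = -6 < 0 ⇒ local maximum; R''(4) = 24 > 0 ⇒ local minimum.
The smallest local minimum is R(4) = -79/3.

4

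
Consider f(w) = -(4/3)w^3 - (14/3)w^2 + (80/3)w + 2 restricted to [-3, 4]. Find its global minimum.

-84

f'(w) = -4w^2 - (28/3)w + 80/3, whose only zero in [-3, 4] is w = 5/3.
Candidates: f(-3) = -84, f(5/3) = 2212/81, f(4) = -154/3.
The minimum over the interval is -84, attained at w = -3.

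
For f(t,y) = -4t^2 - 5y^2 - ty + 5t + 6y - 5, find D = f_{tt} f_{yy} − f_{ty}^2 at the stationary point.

79

∂f/∂t = -8t - y + 5 = 0 and ∂f/∂y = -t - 10y + 6 = 0, so (t, y) = (44/79, 43/79).
The Hessian has f_{tt} = -8, f_{yy} = -10, f_{ty} = -1, giving D = 79 > 0 with f_{tt} < 0, so the point is a local maximum.
D = (-8)·(-10) − (-1)^2 = 79.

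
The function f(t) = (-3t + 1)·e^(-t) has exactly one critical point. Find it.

By the product rule, f'(t) = (3t - 4)·e^(-t). Since e^(-t) > 0, the only critical point is t = 4/3.
f''(4/3) has the same sign as 3 > 0, so this is a local minimum.
f(4/3) = (-3)·e^(-4/3) ≈ -0.7908.

4/3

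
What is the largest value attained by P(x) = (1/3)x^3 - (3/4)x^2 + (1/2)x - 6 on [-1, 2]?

The derivative is x^2 - (3/2)x + 1/2, which vanishes at x = 1/2 and x = 1.
Compare values at every candidate in [-1, 2]: P(-1) = -91/12, P(1/2) = -283/48, P(1) = -71/12, P(2) = -16/3.
Hence the absolute maximum is -16/3 at x = 2.

-16/3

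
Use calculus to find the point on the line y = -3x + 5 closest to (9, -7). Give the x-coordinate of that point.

9/2

Minimize D(x)^2 = (x - 9)^2 + (-3x + 12)^2.
d/dx[D^2] = 2(x - 9) + 2·(-3)·(-3x + 12) = 0 ⇒ x = 9/2.
Then y = -17/2 and the distance is √(45/2) ≈ 4.7434.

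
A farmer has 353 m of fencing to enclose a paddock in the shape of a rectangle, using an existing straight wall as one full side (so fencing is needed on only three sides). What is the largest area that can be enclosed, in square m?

124609/8

Let the sides perpendicular to the wall have length x and the parallel side y, so 2x + y = 353 and the area is A = xy = x(353 − 2x).
A'(x) = 353 − 4x = 0 gives x = 353/4, and A''(x) = −4 < 0 confirms a maximum.
Then y = 353 − 2·353/4 = 353/2 and A = 124609/8.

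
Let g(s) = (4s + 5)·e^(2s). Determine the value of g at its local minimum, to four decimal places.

-0.0604

Differentiating with the product rule gives g'(s) = (8s + 14)·e^(2s). Since e^(2s) > 0, the only critical point is s = -7/4.
g''(-7/4) has the same sign as 8 > 0, so this is a local minimum.
g(-7/4) = (-2)·e^(-7/2) ≈ -0.0604.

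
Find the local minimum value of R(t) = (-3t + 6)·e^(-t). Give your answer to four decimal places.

-0.1494

By the product rule, R'(t) = (3t - 9)·e^(-t). Since e^(-t) > 0, the only critical point is t = 3.
R''(3) has the same sign as 3 > 0, so this is a local minimum.
R(3) = (-3)·e^(-3) ≈ -0.1494.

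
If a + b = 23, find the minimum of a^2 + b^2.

529/2

With a + b = 23, a^2 + b^2 = a^2 + (23 − a)^2.
The derivative 2a − 2(23 − a) = 4a − 46 vanishes at a = 23/2; second derivative 4 > 0, a minimum.
The minimum is 2·(23/2)^2 = 529/2.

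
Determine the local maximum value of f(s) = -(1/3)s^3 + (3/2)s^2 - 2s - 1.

Critical points: f'(s) = -s^2 + 3s - 2 vanishes at s = 1, 2.
Since f''(s) = -2s + 3, we get f''(1) = 1 > 0 ⇒ local minimum; f''(2) = -1 < 0 ⇒ local maximum.
So the local maximum value is f(2) = -5/3.

-5/3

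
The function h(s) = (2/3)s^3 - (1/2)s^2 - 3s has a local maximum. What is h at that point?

11/6

h'(s) = 2s^2 - s - 3. Setting h'(s) = 0 gives s ∈ {-1, 3/2}.
h''(s) = 4s - 1. h''(-1) = -5 < 0 ⇒ local maximum; h''(3/2) = 5 > 0 ⇒ local minimum.
So the local maximum value is h(-1) = 11/6.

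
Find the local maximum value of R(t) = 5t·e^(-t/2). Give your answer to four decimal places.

3.6788

Differentiating with the product rule gives R'(t) = (-(5/2)t + 5)·e^(-t/2). Since e^(-t/2) > 0, the only critical point is t = 2.
R''(2) has the same sign as -5/2 < 0, so this is a local maximum.
R(2) = (10)·e^(-1) ≈ 3.6788.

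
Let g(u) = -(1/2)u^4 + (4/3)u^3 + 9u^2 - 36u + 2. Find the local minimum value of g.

-94/3

g'(u) = -2u^3 + 4u^2 + 18u - 36. Setting g'(u) = 0 gives u ∈ {-3, 2, 3}.
g''(u) = -6u^2 + 8u + 18. g''(-3) = -60 < 0 ⇒ local maximum; g''(2) = 10 > 0 ⇒ local minimum; g''(3) = -12 < 0 ⇒ local maximum.
So the local minimum value is g(2) = -94/3.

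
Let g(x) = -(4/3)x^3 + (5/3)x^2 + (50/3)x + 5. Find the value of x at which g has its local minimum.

g'(x) = -4x^2 + (10/3)x + 50/3. Setting g'(x) = 0 gives x ∈ {-5/3, 5/2}.
Second-derivative test with g''(x) = -8x + 10/3: g''(-5/3) = 50/3 > 0 ⇒ local minimum; g''(5/2) = -50/3 < 0 ⇒ local maximum.
The local minimum is g(-5/3) = -970/81.

-5/3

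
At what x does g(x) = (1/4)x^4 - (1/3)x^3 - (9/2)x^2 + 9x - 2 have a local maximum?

1

g'(x) = x^3 - x^2 - 9x + 9. Setting g'(x) = 0 gives x ∈ {-3, 1, 3}.
g''(x) = 3x^2 - 2x - 9. g''(-3) = 24 > 0 ⇒ local minimum; g''(1) = -8 < 0 ⇒ local maximum; g''(3) = 12 > 0 ⇒ local minimum.
Thus g has its local maximum at x = 1, with value 29/12.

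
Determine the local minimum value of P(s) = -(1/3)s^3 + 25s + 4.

P'(s) = -s^2 + 25. Setting P'(s) = 0 gives s ∈ {-5, 5}.
Second-derivative test with P''(s) = -2s: P''(-5) = 10 > 0 ⇒ local minimum; P''(5) = -10 < 0 ⇒ local maximum.
So the local minimum value is P(-5) = -238/3.

-238/3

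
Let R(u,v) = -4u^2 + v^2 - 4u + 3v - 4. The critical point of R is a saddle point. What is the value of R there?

-21/4

∂R/∂u = -8u - 4 = 0 and ∂R/∂v = 2v + 3 = 0, so (u, v) = (-1/2, -3/2).
The Hessian has R_{uu} = -8, R_{vv} = 2, R_{uv} = 0, giving D = -16 < 0, so the point is a saddle point.
R(-1/2, -3/2) = -21/4.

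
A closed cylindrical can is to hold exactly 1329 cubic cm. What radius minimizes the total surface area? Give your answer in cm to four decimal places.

5.9582

With radius r and height h, πr²h = 1329 so h = 1329/(πr²), and S(r) = 2πr² + 2πrh = 2πr² + 2·1329/r.
S'(r) = 4πr − 2·1329/r² = 0 ⇒ r³ = 1329/(2π), so r ≈ 5.9582 and h = 2r ≈ 11.9164.
S''(r) = 4π + 4·1329/r³ > 0, so this is the minimum; S ≈ 669.1619.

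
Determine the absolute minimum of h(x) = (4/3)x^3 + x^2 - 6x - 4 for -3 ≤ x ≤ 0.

The derivative is 4x^2 + 2x - 6, whose only zero in [-3, 0] is x = -3/2.
Evaluating at the critical points and endpoints: h(-3) = -13; h(-3/2) = 11/4; h(0) = -4.
So the minimum is h(-3) = -13.

-13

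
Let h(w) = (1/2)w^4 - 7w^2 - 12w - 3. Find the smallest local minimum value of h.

-123/2

h'(w) = 2w^3 - 14w - 12 = 0 at w = -2, -1, 3.
h''(w) = 6w^2 - 14. h''(-2) = 10 > 0 ⇒ local minimum; h''(-1) = -8 < 0 ⇒ local maximum; h''(3) = 40 > 0 ⇒ local minimum.
Thus h has its smallest local minimum at w = 3, with value -123/2.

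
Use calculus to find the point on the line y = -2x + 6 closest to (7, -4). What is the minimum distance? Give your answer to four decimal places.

1.7889

Minimize D(x)^2 = (x - 7)^2 + (-2x + 10)^2.
d/dx[D^2] = 2(x - 7) + 2·(-2)·(-2x + 10) = 0 ⇒ x = 27/5.
Then y = -24/5 and the distance is √(16/5) ≈ 1.7889.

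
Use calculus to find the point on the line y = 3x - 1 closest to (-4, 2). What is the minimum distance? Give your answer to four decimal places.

4.7434

Minimize D(x)^2 = (x + 4)^2 + (3x - 3)^2.
d/dx[D^2] = 2(x + 4) + 2·3·(3x - 3) = 0 ⇒ x = 1/2.
Then y = 1/2 and the distance is √(45/2) ≈ 4.7434.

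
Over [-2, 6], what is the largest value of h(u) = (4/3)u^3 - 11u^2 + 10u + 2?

h'(u) = 4u^2 - 22u + 10, which vanishes at u = 1/2 and u = 5.
Compare values at every candidate in [-2, 6]: h(-2) = -218/3,  h(1/2) = 53/12,  h(5) = -169/3,  h(6) = -46.
The maximum over the interval is 53/12, attained at u = 1/2.

53/12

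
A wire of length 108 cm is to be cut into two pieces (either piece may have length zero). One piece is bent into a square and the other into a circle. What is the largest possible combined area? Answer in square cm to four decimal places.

928.1916

Let x be the length used for the square. Square side x/4; circle radius (108−x)/(2π).
A(x) = (x/4)² + π·((108−x)/(2π))² = x²/16 + (108−x)²/(4π) for 0 ≤ x ≤ 108. A'(x) = x/8 − (108−x)/(2π) = 0 gives x = 4·108/(π+4) ≈ 60.4907.
A'' > 0, so the interior critical point is a minimum; the maximum is at an endpoint. A(0) = 928.1916 and A(108) = 729.0000, so the largest area is 928.1916.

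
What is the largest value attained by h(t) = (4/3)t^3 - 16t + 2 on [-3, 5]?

h'(t) = 4t^2 - 16, which vanishes at t = -2 and t = 2.
Compare values at every candidate in [-3, 5]: h(-3) = 14, h(-2) = 70/3, h(2) = -58/3, h(5) = 266/3.
Hence the absolute maximum is 266/3 at t = 5.

266/3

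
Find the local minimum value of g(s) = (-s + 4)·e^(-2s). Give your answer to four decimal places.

-0.0001

g'(s) = (-1)·e^(-2s) + (-s + 4)·(-2)·e^(-2s) = (2s - 9)·e^(-2s). Since e^(-2s) > 0, the only critical point is s = 9/2.
g''(9/2) has the same sign as 2 > 0, so this is a local minimum.
g(9/2) = (-1/2)·e^(-9) ≈ -0.0001.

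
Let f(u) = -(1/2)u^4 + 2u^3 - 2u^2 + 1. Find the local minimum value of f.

f'(u) = -2u^3 + 6u^2 - 4u = 0 at u = 0, 1, 2.
Since f''(u) = -6u^2 + 12u - 4, we get f''(0) = -4 < 0 ⇒ local maximum; f''(1) = 2 > 0 ⇒ local minimum; f''(2) = -4 < 0 ⇒ local maximum.
The local minimum is f(1) = 1/2.

1/2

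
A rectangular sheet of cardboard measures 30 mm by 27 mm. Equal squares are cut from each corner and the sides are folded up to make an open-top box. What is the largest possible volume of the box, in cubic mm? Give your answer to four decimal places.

With cut size x, the volume is V(x) = x(30 − 2x)(27 − 2x) for 0 < x < 13.5.
V'(x) = 12x^2 − 228x + 810. Setting V'(x) = 0 gives x ≈ 4.7303 (the root in (0, 13.5)).
V''(x) = 24x − 228 is negative there, so this is the maximum; V ≈ 1704.0847.

1704.0847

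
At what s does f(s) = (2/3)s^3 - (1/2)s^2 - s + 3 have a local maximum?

f'(s) = 2s^2 - s - 1. Setting f'(s) = 0 gives s ∈ {-1/2, 1}.
f''(s) = 4s - 1. f''(-1/2) = -3 < 0 ⇒ local maximum; f''(1) = 3 > 0 ⇒ local minimum.
So the local maximum value is f(-1/2) = 79/24.

-1/2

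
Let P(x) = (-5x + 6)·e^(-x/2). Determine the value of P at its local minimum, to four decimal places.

-2.0190

Differentiating with the product rule gives P'(x) = ((5/2)x - 8)·e^(-x/2). Since e^(-x/2) > 0, the only critical point is x = 16/5.
P''(16/5) has the same sign as 5/2 > 0, so this is a local minimum.
P(16/5) = (-10)·e^(-8/5) ≈ -2.0190.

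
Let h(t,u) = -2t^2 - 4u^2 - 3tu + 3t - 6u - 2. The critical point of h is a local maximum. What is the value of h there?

116/23

∂h/∂t = -4t - 3u + 3 = 0 and ∂h/∂u = -3t - 8u - 6 = 0, so (t, u) = (42/23, -33/23).
The Hessian has h_{tt} = -4, h_{uu} = -8, h_{tu} = -3, giving D = 23 > 0 with h_{tt} < 0, so the point is a local maximum.
h(42/23, -33/23) = 116/23.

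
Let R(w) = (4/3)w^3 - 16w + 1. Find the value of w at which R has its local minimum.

2

R'(w) = 4w^2 - 16. Setting R'(w) = 0 gives w ∈ {-2, 2}.
Since R''(w) = 8w, we get R''(-2) = -16 < 0 ⇒ local maximum; R''(2) = 16 > 0 ⇒ local minimum.
Thus R has its local minimum at w = 2, with value -61/3.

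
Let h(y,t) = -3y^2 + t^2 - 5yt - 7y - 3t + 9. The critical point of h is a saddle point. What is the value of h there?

460/37

∂h/∂y = -6y - 5t - 7 = 0 and ∂h/∂t = -5y + 2t - 3 = 0, so (y, t) = (-29/37, -17/37).
The Hessian has h_{yy} = -6, h_{tt} = 2, h_{yt} = -5, giving D = -37 < 0, so the point is a saddle point.
h(-29/37, -17/37) = 460/37.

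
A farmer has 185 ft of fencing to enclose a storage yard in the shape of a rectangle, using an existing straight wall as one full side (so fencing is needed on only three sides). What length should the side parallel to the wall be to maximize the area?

Let the sides perpendicular to the wall have length x and the parallel side y, so 2x + y = 185 and the area is A = xy = x(185 − 2x).
A'(x) = 185 − 4x = 0 gives x = 185/4, and A''(x) = −4 < 0 confirms a maximum.
Then y = 185 − 2·185/4 = 185/2 and A = 34225/8.

185/2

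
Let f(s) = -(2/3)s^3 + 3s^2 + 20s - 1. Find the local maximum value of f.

272/3

f'(s) = -2s^2 + 6s + 20 = 0 at s = -2, 5.
Since f''(s) = -4s + 6, we get f''(-2) = 14 > 0 ⇒ local minimum; f''(5) = -14 < 0 ⇒ local maximum.
The local maximum is f(5) = 272/3.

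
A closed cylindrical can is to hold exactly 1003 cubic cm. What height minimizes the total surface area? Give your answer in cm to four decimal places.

With radius r and height h, πr²h = 1003 so h = 1003/(πr²), and S(r) = 2πr² + 2πrh = 2πr² + 2·1003/r.
S'(r) = 4πr − 2·1003/r² = 0 ⇒ r³ = 1003/(2π), so r ≈ 5.4247 and h = 2r ≈ 10.8493.
S''(r) = 4π + 4·1003/r³ > 0, so this is the minimum; S ≈ 554.6877.

10.8493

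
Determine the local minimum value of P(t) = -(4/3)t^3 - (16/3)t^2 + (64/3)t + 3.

P'(t) = -4t^2 - (32/3)t + 64/3 = 0 at t = -4, 4/3.
Second-derivative test with P''(t) = -8t - 32/3: P''(-4) = 64/3 > 0 ⇒ local minimum; P''(4/3) = -64/3 < 0 ⇒ local maximum.
Thus P has its local minimum at t = -4, with value -247/3.

-247/3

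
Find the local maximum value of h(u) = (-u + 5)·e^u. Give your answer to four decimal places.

54.5982

h'(u) = (-1)·e^u + (-u + 5)·1·e^u = (-u + 4)·e^u. Since e^u > 0, the only critical point is u = 4.
h''(4) has the same sign as -1 < 0, so this is a local maximum.
h(4) = (1)·e^(4) ≈ 54.5982.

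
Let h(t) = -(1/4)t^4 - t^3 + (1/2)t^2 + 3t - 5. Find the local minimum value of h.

-27/4

Critical points: h'(t) = -t^3 - 3t^2 + t + 3 vanishes at t = -3, -1, 1.
Second-derivative test with h''(t) = -3t^2 - 6t + 1: h''(-3) = -8 < 0 ⇒ local maximum; h''(-1) = 4 > 0 ⇒ local minimum; h''(1) = -8 < 0 ⇒ local maximum.
So the local minimum value is h(-1) = -27/4.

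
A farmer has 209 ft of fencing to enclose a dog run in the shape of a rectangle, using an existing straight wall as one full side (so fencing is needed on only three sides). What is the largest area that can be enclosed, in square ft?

43681/8

Let the sides perpendicular to the wall have length x and the parallel side y, so 2x + y = 209 and the area is A = xy = x(209 − 2x).
A'(x) = 209 − 4x = 0 gives x = 209/4, and A''(x) = −4 < 0 confirms a maximum.
Then y = 209 − 2·209/4 = 209/2 and A = 43681/8.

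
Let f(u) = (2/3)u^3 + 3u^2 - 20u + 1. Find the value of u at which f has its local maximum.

f'(u) = 2u^2 + 6u - 20 = 0 at u = -5, 2.
f''(u) = 4u + 6. f''(-5) = -14 < 0 ⇒ local maximum; f''(2) = 14 > 0 ⇒ local minimum.
Thus f has its local maximum at u = -5, with value 278/3.

-5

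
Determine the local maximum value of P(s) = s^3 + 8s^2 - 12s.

144

P'(s) = 3s^2 + 16s - 12 = 0 at s = -6, 2/3.
Second-derivative test with P''(s) = 6s + 16: P''(-6) = -20 < 0 ⇒ local maximum; P''(2/3) = 20 > 0 ⇒ local minimum.
The local maximum is P(-6) = 144.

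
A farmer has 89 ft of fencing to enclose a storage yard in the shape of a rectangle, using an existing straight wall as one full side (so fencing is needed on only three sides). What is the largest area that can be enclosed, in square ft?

Let the sides perpendicular to the wall have length x and the parallel side y, so 2x + y = 89 and the area is A = xy = x(89 − 2x).
A'(x) = 89 − 4x = 0 gives x = 89/4, and A''(x) = −4 < 0 confirms a maximum.
Then y = 89 − 2·89/4 = 89/2 and A = 7921/8.

7921/8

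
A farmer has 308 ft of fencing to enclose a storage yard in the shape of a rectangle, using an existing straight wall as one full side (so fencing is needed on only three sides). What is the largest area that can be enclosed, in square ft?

11858

Let the sides perpendicular to the wall have length x and the parallel side y, so 2x + y = 308 and the area is A = xy = x(308 − 2x).
A'(x) = 308 − 4x = 0 gives x = 77, and A''(x) = −4 < 0 confirms a maximum.
Then y = 308 − 2·77 = 154 and A = 11858.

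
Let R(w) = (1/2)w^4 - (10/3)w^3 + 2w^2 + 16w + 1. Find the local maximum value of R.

67/3

R'(w) = 2w^3 - 10w^2 + 4w + 16. Setting R'(w) = 0 gives w ∈ {-1, 2, 4}.
Since R''(w) = 6w^2 - 20w + 4, we get R''(-1) = 30 > 0 ⇒ local minimum; R''(2) = -12 < 0 ⇒ local maximum; R''(4) = 20 > 0 ⇒ local minimum.
The local maximum is R(2) = 67/3.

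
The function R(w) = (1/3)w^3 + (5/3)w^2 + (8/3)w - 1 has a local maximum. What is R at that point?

Critical points: R'(w) = w^2 + (10/3)w + 8/3 vanishes at w = -2, -4/3.
R''(w) = 2w + 10/3. R''(-2) = -2/3 < 0 ⇒ local maximum; R''(-4/3) = 2/3 > 0 ⇒ local minimum.
The local maximum is R(-2) = -7/3.

-7/3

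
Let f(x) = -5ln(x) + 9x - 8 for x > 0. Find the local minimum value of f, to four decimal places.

f'(x) = -5/x + 9 = 0 gives x = 5/9.
f''(x) = 5/x², which is positive for x > 0, so this is a local minimum.
f(5/9) = -5·ln(5/9) + 5 - 8 ≈ -0.0611.

-0.0611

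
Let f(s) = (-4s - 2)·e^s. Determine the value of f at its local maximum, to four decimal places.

0.8925

f'(s) = (-4)·e^s + (-4s - 2)·1·e^s = (-4s - 6)·e^s. Since e^s > 0, the only critical point is s = -3/2.
f''(-3/2) has the same sign as -4 < 0, so this is a local maximum.
f(-3/2) = (4)·e^(-3/2) ≈ 0.8925.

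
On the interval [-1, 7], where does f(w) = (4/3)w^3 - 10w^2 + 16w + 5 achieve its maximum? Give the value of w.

Differentiating, f'(w) = 4w^2 - 20w + 16; which vanishes at w = 1 and w = 4.
Evaluating at the critical points and endpoints: f(-1) = -67/3,  f(1) = 37/3,  f(4) = -17/3,  f(7) = 253/3.
The maximum over the interval is 253/3, attained at w = 7.

7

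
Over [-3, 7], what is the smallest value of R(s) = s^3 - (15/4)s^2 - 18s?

The derivative is 3s^2 - (15/2)s - 18, which vanishes at s = -3/2 and s = 4.
Compare values at every candidate in [-3, 7]: R(-3) = -27/4; R(-3/2) = 243/16; R(4) = -68; R(7) = 133/4.
The minimum over the interval is -68, attained at s = 4.

-68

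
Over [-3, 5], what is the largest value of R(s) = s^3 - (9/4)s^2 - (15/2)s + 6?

The derivative is 3s^2 - (9/2)s - 15/2, which vanishes at s = -1 and s = 5/2.
Compare values at every candidate in [-3, 5]: R(-3) = -75/4, R(-1) = 41/4, R(5/2) = -179/16, R(5) = 149/4.
The maximum over the interval is 149/4, attained at s = 5.

149/4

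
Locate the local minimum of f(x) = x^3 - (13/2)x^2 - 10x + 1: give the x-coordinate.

f'(x) = 3x^2 - 13x - 10. Setting f'(x) = 0 gives x ∈ {-2/3, 5}.
Since f''(x) = 6x - 13, we get f''(-2/3) = -17 < 0 ⇒ local maximum; f''(5) = 17 > 0 ⇒ local minimum.
Thus f has its local minimum at x = 5, with value -173/2.

5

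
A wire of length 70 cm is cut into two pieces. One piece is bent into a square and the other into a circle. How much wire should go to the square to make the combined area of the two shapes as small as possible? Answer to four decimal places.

Let x be the length used for the square. Square side x/4; circle radius (70−x)/(2π).
A(x) = (x/4)² + π·((70−x)/(2π))² = x²/16 + (70−x)²/(4π) for 0 ≤ x ≤ 70. A'(x) = x/8 − (70−x)/(2π) = 0 gives x = 4·70/(π+4) ≈ 39.2069.
A'' = 1/8 + 1/(2π) > 0, so this gives the minimum combined area; x ≈ 39.2069 cm to the square.

39.2069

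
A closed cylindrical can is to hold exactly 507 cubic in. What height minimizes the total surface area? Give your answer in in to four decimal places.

With radius r and height h, πr²h = 507 so h = 507/(πr²), and S(r) = 2πr² + 2πrh = 2πr² + 2·507/r.
S'(r) = 4πr − 2·507/r² = 0 ⇒ r³ = 507/(2π), so r ≈ 4.3212 and h = 2r ≈ 8.6425.
S''(r) = 4π + 4·507/r³ > 0, so this is the minimum; S ≈ 351.9815.

8.6425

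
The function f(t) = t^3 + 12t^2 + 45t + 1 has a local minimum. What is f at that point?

-53

Critical points: f'(t) = 3t^2 + 24t + 45 vanishes at t = -5, -3.
Second-derivative test with f''(t) = 6t + 24: f''(-5) = -6 < 0 ⇒ local maximum; f''(-3) = 6 > 0 ⇒ local minimum.
So the local minimum value is f(-3) = -53.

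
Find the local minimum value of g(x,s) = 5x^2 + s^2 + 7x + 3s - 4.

∂g/∂x = 10x + 7 = 0 and ∂g/∂s = 2s + 3 = 0, so (x, s) = (-7/10, -3/2).
The Hessian has g_{xx} = 10, g_{ss} = 2, g_{xs} = 0, giving D = 20 > 0 with g_{xx} > 0, so the point is a local minimum.
g(-7/10, -3/2) = -87/10.

-87/10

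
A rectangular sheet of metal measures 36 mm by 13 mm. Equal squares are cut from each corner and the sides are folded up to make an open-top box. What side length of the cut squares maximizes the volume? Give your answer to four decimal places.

With cut size x, the volume is V(x) = x(36 − 2x)(13 − 2x) for 0 < x < 6.5.
V'(x) = 12x^2 − 196x + 468. Setting V'(x) = 0 gives x ≈ 2.9041 (the root in (0, 6.5)).
V''(x) = 24x − 196 is negative there, so this is the maximum; V ≈ 630.5771.

2.9041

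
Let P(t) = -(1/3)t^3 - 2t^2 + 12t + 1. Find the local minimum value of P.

-71

Critical points: P'(t) = -t^2 - 4t + 12 vanishes at t = -6, 2.
Since P''(t) = -2t - 4, we get P''(-6) = 8 > 0 ⇒ local minimum; P''(2) = -8 < 0 ⇒ local maximum.
Thus P has its local minimum at t = -6, with value -71.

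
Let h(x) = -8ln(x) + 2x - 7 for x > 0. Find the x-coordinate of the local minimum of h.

4

h'(x) = -8/x + 2 = 0 gives x = 4.
h''(x) = 8/x², which is positive for x > 0, so this is a local minimum.
h(4) = -8·ln(4) + 8 - 7 ≈ -10.0904.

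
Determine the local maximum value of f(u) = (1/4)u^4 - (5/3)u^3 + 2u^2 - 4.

-41/12

f'(u) = u^3 - 5u^2 + 4u = 0 at u = 0, 1, 4.
f''(u) = 3u^2 - 10u + 4. f''(0) = 4 > 0 ⇒ local minimum; f''(1) = -3 < 0 ⇒ local maximum; f''(4) = 12 > 0 ⇒ local minimum.
So the local maximum value is f(1) = -41/12.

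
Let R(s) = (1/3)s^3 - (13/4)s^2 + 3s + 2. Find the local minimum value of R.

R'(s) = s^2 - (13/2)s + 3. Setting R'(s) = 0 gives s ∈ {1/2, 6}.
Since R''(s) = 2s - 13/2, we get R''(1/2) = -11/2 < 0 ⇒ local maximum; R''(6) = 11/2 > 0 ⇒ local minimum.
So the local minimum value is R(6) = -25.

-25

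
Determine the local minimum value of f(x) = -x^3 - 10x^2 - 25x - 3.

f'(x) = -3x^2 - 20x - 25. Setting f'(x) = 0 gives x ∈ {-5, -5/3}.
Second-derivative test with f''(x) = -6x - 20: f''(-5) = 10 > 0 ⇒ local minimum; f''(-5/3) = -10 < 0 ⇒ local maximum.
The local minimum is f(-5) = -3.

-3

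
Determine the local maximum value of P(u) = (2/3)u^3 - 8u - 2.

P'(u) = 2u^2 - 8. Setting P'(u) = 0 gives u ∈ {-2, 2}.
Second-derivative test with P''(u) = 4u: P''(-2) = -8 < 0 ⇒ local maximum; P''(2) = 8 > 0 ⇒ local minimum.
Thus P has its local maximum at u = -2, with value 26/3.

26/3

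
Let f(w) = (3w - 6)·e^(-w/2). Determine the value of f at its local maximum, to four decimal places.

By the product rule, f'(w) = (-(3/2)w + 6)·e^(-w/2). Since e^(-w/2) > 0, the only critical point is w = 4.
f''(4) has the same sign as -3/2 < 0, so this is a local maximum.
f(4) = (6)·e^(-2) ≈ 0.8120.

0.8120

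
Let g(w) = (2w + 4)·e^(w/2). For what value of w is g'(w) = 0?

Differentiating with the product rule gives g'(w) = (w + 4)·e^(w/2). Since e^(w/2) > 0, the only critical point is w = -4.
g''(-4) has the same sign as 1 > 0, so this is a local minimum.
g(-4) = (-4)·e^(-2) ≈ -0.5413.

-4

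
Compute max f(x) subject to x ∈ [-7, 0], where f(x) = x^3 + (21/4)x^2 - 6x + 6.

50

The derivative is 3x^2 + (21/2)x - 6, whose only zero in [-7, 0] is x = -4.
Evaluating at the critical points and endpoints: f(-7) = -151/4,  f(-4) = 50,  f(0) = 6.
So the maximum is f(-4) = 50.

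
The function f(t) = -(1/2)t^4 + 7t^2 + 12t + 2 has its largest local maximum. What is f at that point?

f'(t) = -2t^3 + 14t + 12. Setting f'(t) = 0 gives t ∈ {-2, -1, 3}.
f''(t) = -6t^2 + 14. f''(-2) = -10 < 0 ⇒ local maximum; f''(-1) = 8 > 0 ⇒ local minimum; f''(3) = -40 < 0 ⇒ local maximum.
So the largest local maximum value is f(3) = 121/2.

121/2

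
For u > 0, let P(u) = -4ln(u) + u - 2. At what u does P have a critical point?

P'(u) = -4/u + 1 = 0 gives u = 4.
P''(u) = 4/u², which is positive for u > 0, so this is a local minimum.
P(4) = -4·ln(4) + 4 - 2 ≈ -3.5452.

4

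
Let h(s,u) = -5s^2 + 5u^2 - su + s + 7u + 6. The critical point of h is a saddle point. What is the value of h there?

∂h/∂s = -10s - u + 1 = 0 and ∂h/∂u = -s + 10u + 7 = 0, so (s, u) = (17/101, -69/101).
The Hessian has h_{ss} = -10, h_{uu} = 10, h_{su} = -1, giving D = -101 < 0, so the point is a saddle point.
h(17/101, -69/101) = 373/101.

373/101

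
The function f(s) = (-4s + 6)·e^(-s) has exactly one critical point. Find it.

By the product rule, f'(s) = (4s - 10)·e^(-s). Since e^(-s) > 0, the only critical point is s = 5/2.
f''(5/2) has the same sign as 4 > 0, so this is a local minimum.
f(5/2) = (-4)·e^(-5/2) ≈ -0.3283.

5/2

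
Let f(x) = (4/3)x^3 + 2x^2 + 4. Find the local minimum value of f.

Critical points: f'(x) = 4x^2 + 4x vanishes at x = -1, 0.
Second-derivative test with f''(x) = 8x + 4: f''(-1) = -4 < 0 ⇒ local maximum; f''(0) = 4 > 0 ⇒ local minimum.
So the local minimum value is f(0) = 4.

4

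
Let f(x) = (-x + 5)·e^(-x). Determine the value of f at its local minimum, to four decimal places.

Differentiating with the product rule gives f'(x) = (x - 6)·e^(-x). Since e^(-x) > 0, the only critical point is x = 6.
f''(6) has the same sign as 1 > 0, so this is a local minimum.
f(6) = (-1)·e^(-6) ≈ -0.0025.

-0.0025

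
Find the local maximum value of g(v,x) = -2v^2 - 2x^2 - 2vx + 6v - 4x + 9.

∂g/∂v = -4v - 2x + 6 = 0 and ∂g/∂x = -2v - 4x - 4 = 0, so (v, x) = (8/3, -7/3).
The Hessian has g_{vv} = -4, g_{xx} = -4, g_{vx} = -2, giving D = 12 > 0 with g_{vv} < 0, so the point is a local maximum.
g(8/3, -7/3) = 65/3.

65/3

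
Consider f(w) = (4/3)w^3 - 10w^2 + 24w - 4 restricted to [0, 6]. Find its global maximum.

The derivative is 4w^2 - 20w + 24, which vanishes at w = 2 and w = 3.
Evaluating at the critical points and endpoints: f(0) = -4, f(2) = 44/3, f(3) = 14, f(6) = 68.
So the maximum is f(6) = 68.

68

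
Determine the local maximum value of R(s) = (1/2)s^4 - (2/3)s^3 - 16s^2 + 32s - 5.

R'(s) = 2s^3 - 2s^2 - 32s + 32. Setting R'(s) = 0 gives s ∈ {-4, 1, 4}.
R''(s) = 6s^2 - 4s - 32. R''(-4) = 80 > 0 ⇒ local minimum; R''(1) = -30 < 0 ⇒ local maximum; R''(4) = 48 > 0 ⇒ local minimum.
The local maximum is R(1) = 65/6.

65/6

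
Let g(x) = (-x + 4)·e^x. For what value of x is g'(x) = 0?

Differentiating with the product rule gives g'(x) = (-x + 3)·e^x. Since e^x > 0, the only critical point is x = 3.
g''(3) has the same sign as -1 < 0, so this is a local maximum.
g(3) = (1)·e^(3) ≈ 20.0855.

3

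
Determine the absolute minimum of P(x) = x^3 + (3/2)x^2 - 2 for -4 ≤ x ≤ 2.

-42

P'(x) = 3x^2 + 3x, which vanishes at x = -1 and x = 0.
Evaluating at the critical points and endpoints: P(-4) = -42; P(-1) = -3/2; P(0) = -2; P(2) = 12.
So the minimum is P(-4) = -42.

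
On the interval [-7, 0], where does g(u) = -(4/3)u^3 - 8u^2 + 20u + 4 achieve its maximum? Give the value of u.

The derivative is -4u^2 - 16u + 20, whose only zero in [-7, 0] is u = -5.
Compare values at every candidate in [-7, 0]: g(-7) = -212/3,  g(-5) = -388/3,  g(0) = 4.
Hence the absolute maximum is 4 at u = 0.

0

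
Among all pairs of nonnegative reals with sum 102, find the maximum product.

With x + y = 102, the product is P(x) = x(102 − x).
P'(x) = 102 − 2x = 0 gives x = 51; P'' = −2 < 0, so this is the maximum.
P = 51·51 = 2601.

2601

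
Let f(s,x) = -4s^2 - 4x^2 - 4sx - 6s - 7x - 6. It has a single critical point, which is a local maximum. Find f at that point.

-29/12

∂f/∂s = -8s - 4x - 6 = 0 and ∂f/∂x = -4s - 8x - 7 = 0, so (s, x) = (-5/12, -2/3).
The Hessian has f_{ss} = -8, f_{xx} = -8, f_{sx} = -4, giving D = 48 > 0 with f_{ss} < 0, so the point is a local maximum.
f(-5/12, -2/3) = -29/12.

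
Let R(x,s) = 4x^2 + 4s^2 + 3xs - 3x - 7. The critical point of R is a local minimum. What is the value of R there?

-421/55

∂R/∂x = 8x + 3s - 3 = 0 and ∂R/∂s = 3x + 8s = 0, so (x, s) = (24/55, -9/55).
The Hessian has R_{xx} = 8, R_{ss} = 8, R_{xs} = 3, giving D = 55 > 0 with R_{xx} > 0, so the point is a local minimum.
R(24/55, -9/55) = -421/55.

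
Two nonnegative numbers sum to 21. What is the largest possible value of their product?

441/4

With x + y = 21, the product is P(x) = x(21 − x).
P'(x) = 21 − 2x = 0 gives x = 21/2; P'' = −2 < 0, so this is the maximum.
P = 21/2·21/2 = 441/4.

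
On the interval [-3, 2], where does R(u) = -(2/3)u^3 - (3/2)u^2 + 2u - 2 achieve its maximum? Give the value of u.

R'(u) = -2u^2 - 3u + 2, which vanishes at u = -2 and u = 1/2.
Evaluating at the critical points and endpoints: R(-3) = -7/2; R(-2) = -20/3; R(1/2) = -35/24; R(2) = -28/3.
So the maximum is R(1/2) = -35/24.

1/2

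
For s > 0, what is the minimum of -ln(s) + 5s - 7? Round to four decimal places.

f'(s) = -1/s + 5 = 0 gives s = 1/5.
f''(s) = 1/s², which is positive for s > 0, so this is a local minimum.
f(1/5) = -1·ln(1/5) + 1 - 7 ≈ -4.3906.

-4.3906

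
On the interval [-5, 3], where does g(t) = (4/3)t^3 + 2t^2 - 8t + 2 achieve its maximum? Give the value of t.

3

Differentiating, g'(t) = 4t^2 + 4t - 8; which vanishes at t = -2 and t = 1.
Candidates: g(-5) = -224/3; g(-2) = 46/3; g(1) = -8/3; g(3) = 32.
The maximum over the interval is 32, attained at t = 3.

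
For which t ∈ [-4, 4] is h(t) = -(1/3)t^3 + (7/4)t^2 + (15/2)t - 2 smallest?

-3/2

Differentiating, h'(t) = -t^2 + (7/2)t + 15/2; whose only zero in [-4, 4] is t = -3/2.
Candidates: h(-4) = 52/3,  h(-3/2) = -131/16,  h(4) = 104/3.
The minimum over the interval is -131/16, attained at t = -3/2.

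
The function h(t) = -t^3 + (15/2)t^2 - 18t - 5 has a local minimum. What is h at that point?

-19

h'(t) = -3t^2 + 15t - 18 = 0 at t = 2, 3.
h''(t) = -6t + 15. h''(2) = 3 > 0 ⇒ local minimum; h''(3) = -3 < 0 ⇒ local maximum.
So the local minimum value is h(2) = -19.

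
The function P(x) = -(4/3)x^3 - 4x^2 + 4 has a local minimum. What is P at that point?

P'(x) = -4x^2 - 8x. Setting P'(x) = 0 gives x ∈ {-2, 0}.
Second-derivative test with P''(x) = -8x - 8: P''(-2) = 8 > 0 ⇒ local minimum; P''(0) = -8 < 0 ⇒ local maximum.
The local minimum is P(-2) = -4/3.

-4/3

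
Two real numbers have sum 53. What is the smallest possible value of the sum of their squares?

With a + b = 53, a^2 + b^2 = a^2 + (53 − a)^2.
The derivative 2a − 2(53 − a) = 4a − 106 vanishes at a = 53/2; second derivative 4 > 0, a minimum.
The minimum is 2·(53/2)^2 = 2809/2.

2809/2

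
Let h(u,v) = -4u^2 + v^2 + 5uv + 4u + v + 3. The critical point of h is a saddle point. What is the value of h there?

∂h/∂u = -8u + 5v + 4 = 0 and ∂h/∂v = 5u + 2v + 1 = 0, so (u, v) = (3/41, -28/41).
The Hessian has h_{uu} = -8, h_{vv} = 2, h_{uv} = 5, giving D = -41 < 0, so the point is a saddle point.
h(3/41, -28/41) = 115/41.

115/41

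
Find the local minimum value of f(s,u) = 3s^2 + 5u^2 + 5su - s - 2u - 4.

-21/5

∂f/∂s = 6s + 5u - 1 = 0 and ∂f/∂u = 5s + 10u - 2 = 0, so (s, u) = (0, 1/5).
The Hessian has f_{ss} = 6, f_{uu} = 10, f_{su} = 5, giving D = 35 > 0 with f_{ss} > 0, so the point is a local minimum.
f(0, 1/5) = -21/5.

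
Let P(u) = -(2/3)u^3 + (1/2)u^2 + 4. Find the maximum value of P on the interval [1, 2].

23/6

The derivative is -2u^2 + u, which has no zeros in [1, 2].
Evaluating at the critical points and endpoints: P(1) = 23/6, P(2) = 2/3.
The maximum over the interval is 23/6, attained at u = 1.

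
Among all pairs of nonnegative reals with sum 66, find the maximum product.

With x + y = 66, the product is P(x) = x(66 − x).
P'(x) = 66 − 2x = 0 gives x = 33; P'' = −2 < 0, so this is the maximum.
P = 33·33 = 1089.

1089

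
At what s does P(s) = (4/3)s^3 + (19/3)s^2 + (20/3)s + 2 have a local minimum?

P'(s) = 4s^2 + (38/3)s + 20/3. Setting P'(s) = 0 gives s ∈ {-5/2, -2/3}.
Second-derivative test with P''(s) = 8s + 38/3: P''(-5/2) = -22/3 < 0 ⇒ local maximum; P''(-2/3) = 22/3 > 0 ⇒ local minimum.
Thus P has its local minimum at s = -2/3, with value -2/81.

-2/3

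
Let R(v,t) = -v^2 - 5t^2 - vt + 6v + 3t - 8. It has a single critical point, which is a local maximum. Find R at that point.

1

∂R/∂v = -2v - t + 6 = 0 and ∂R/∂t = -v - 10t + 3 = 0, so (v, t) = (3, 0).
The Hessian has R_{vv} = -2, R_{tt} = -10, R_{vt} = -1, giving D = 19 > 0 with R_{vv} < 0, so the point is a local maximum.
R(3, 0) = 1.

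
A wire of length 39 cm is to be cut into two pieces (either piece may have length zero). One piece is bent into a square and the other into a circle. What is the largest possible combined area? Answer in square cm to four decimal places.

121.0373

Let x be the length used for the square. Square side x/4; circle radius (39−x)/(2π).
A(x) = (x/4)² + π·((39−x)/(2π))² = x²/16 + (39−x)²/(4π) for 0 ≤ x ≤ 39. A'(x) = x/8 − (39−x)/(2π) = 0 gives x = 4·39/(π+4) ≈ 21.8439.
A'' > 0, so the interior critical point is a minimum; the maximum is at an endpoint. A(0) = 121.0373 and A(39) = 95.0625, so the largest area is 121.0373.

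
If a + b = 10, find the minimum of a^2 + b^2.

50

With a + b = 10, a^2 + b^2 = a^2 + (10 − a)^2.
The derivative 2a − 2(10 − a) = 4a − 20 vanishes at a = 5; second derivative 4 > 0, a minimum.
The minimum is 2·(5)^2 = 50.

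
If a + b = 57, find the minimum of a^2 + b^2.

With a + b = 57, a^2 + b^2 = a^2 + (57 − a)^2.
The derivative 2a − 2(57 − a) = 4a − 114 vanishes at a = 57/2; second derivative 4 > 0, a minimum.
The minimum is 2·(57/2)^2 = 3249/2.

3249/2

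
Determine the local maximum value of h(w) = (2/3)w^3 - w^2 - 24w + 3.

48

h'(w) = 2w^2 - 2w - 24. Setting h'(w) = 0 gives w ∈ {-3, 4}.
h''(w) = 4w - 2. h''(-3) = -14 < 0 ⇒ local maximum; h''(4) = 14 > 0 ⇒ local minimum.
Thus h has its local maximum at w = -3, with value 48.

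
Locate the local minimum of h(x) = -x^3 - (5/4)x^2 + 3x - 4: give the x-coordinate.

-3/2

Critical points: h'(x) = -3x^2 - (5/2)x + 3 vanishes at x = -3/2, 2/3.
Since h''(x) = -6x - 5/2, we get h''(-3/2) = 13/2 > 0 ⇒ local minimum; h''(2/3) = -13/2 < 0 ⇒ local maximum.
The local minimum is h(-3/2) = -127/16.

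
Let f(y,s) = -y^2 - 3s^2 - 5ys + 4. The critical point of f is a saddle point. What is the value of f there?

4

∂f/∂y = -2y - 5s = 0 and ∂f/∂s = -5y - 6s = 0, so (y, s) = (0, 0).
The Hessian has f_{yy} = -2, f_{ss} = -6, f_{ys} = -5, giving D = -13 < 0, so the point is a saddle point.
f(0, 0) = 4.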